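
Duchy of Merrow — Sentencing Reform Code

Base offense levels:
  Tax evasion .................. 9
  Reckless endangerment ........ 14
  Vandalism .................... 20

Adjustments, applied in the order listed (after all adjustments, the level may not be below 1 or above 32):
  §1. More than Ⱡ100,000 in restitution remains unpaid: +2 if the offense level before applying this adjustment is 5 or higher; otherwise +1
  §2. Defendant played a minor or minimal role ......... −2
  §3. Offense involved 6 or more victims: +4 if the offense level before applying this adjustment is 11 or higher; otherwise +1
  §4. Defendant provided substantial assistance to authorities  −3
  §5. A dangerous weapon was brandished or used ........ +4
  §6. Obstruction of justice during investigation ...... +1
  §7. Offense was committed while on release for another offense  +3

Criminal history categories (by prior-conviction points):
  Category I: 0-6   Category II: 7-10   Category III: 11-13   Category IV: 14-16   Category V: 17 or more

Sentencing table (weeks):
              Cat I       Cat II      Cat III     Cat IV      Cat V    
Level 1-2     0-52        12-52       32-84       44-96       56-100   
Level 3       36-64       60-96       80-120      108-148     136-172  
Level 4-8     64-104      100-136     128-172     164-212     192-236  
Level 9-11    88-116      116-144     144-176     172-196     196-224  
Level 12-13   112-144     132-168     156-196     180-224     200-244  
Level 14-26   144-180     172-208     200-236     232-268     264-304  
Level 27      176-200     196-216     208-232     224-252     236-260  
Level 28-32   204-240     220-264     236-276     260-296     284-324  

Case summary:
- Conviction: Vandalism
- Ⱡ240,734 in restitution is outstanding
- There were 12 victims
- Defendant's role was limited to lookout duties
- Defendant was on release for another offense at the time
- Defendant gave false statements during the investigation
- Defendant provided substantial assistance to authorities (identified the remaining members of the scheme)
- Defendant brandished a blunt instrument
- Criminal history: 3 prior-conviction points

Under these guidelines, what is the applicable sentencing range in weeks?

Base offense level for vandalism: 20.
§1 applies (level before this adjustment is 20 ≥ 5, so +2): 20 + 2 = 22.
§2 applies: 22 − 2 = 20.
§3 applies (level before this adjustment is 20 ≥ 11, so +4): 20 + 4 = 24.
§4 applies: 24 − 3 = 21.
§5 applies: 21 + 4 = 25.
§6 applies: 25 + 1 = 26.
§7 applies: 26 + 3 = 29.
Final offense level: 29.
Criminal history: 3 prior points → Category I (0-6).
Level 29 falls in the 28-32 band.
Grid: Level 28-32 × Category I = 204-240 weeks.

204-240 weeks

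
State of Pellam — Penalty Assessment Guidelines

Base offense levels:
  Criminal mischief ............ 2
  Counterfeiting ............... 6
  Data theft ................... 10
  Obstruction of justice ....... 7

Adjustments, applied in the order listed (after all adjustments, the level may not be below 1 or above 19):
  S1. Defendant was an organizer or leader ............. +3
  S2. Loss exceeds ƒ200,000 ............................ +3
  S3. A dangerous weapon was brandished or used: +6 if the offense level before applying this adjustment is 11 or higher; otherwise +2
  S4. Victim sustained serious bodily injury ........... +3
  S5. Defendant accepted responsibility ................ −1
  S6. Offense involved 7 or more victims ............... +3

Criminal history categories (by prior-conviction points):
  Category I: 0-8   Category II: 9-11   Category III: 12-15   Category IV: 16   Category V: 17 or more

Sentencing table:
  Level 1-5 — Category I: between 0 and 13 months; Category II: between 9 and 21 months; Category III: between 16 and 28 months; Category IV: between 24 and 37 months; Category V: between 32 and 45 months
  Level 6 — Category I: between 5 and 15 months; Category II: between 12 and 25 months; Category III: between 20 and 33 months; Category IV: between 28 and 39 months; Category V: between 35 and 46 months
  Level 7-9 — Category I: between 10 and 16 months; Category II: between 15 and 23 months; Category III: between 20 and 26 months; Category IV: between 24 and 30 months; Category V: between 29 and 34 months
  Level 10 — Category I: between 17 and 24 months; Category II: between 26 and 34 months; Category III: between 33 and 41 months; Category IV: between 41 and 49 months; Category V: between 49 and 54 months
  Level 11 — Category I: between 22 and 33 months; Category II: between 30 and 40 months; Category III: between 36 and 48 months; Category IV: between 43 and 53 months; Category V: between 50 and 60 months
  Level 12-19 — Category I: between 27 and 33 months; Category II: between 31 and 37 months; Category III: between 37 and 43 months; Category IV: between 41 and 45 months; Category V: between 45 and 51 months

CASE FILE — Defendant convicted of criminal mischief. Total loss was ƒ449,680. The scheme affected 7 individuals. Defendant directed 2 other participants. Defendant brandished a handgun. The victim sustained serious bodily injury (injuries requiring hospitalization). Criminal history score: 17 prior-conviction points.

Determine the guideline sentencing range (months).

Base offense level for criminal mischief: 2.
S1 applies: 2 + 3 = 5.
S2 applies: 5 + 3 = 8.
S3 applies (level before this adjustment is 8 < 11, so +2): 8 + 2 = 10.
S4 applies: 10 + 3 = 13.
S6 applies: 13 + 3 = 16.
Final offense level: 16.
Criminal history: 17 prior points → Category V (17+).
Level 16 falls in the 12-19 band.
Grid: Level 12-19 × Category V = 45-51 months.

45-51 months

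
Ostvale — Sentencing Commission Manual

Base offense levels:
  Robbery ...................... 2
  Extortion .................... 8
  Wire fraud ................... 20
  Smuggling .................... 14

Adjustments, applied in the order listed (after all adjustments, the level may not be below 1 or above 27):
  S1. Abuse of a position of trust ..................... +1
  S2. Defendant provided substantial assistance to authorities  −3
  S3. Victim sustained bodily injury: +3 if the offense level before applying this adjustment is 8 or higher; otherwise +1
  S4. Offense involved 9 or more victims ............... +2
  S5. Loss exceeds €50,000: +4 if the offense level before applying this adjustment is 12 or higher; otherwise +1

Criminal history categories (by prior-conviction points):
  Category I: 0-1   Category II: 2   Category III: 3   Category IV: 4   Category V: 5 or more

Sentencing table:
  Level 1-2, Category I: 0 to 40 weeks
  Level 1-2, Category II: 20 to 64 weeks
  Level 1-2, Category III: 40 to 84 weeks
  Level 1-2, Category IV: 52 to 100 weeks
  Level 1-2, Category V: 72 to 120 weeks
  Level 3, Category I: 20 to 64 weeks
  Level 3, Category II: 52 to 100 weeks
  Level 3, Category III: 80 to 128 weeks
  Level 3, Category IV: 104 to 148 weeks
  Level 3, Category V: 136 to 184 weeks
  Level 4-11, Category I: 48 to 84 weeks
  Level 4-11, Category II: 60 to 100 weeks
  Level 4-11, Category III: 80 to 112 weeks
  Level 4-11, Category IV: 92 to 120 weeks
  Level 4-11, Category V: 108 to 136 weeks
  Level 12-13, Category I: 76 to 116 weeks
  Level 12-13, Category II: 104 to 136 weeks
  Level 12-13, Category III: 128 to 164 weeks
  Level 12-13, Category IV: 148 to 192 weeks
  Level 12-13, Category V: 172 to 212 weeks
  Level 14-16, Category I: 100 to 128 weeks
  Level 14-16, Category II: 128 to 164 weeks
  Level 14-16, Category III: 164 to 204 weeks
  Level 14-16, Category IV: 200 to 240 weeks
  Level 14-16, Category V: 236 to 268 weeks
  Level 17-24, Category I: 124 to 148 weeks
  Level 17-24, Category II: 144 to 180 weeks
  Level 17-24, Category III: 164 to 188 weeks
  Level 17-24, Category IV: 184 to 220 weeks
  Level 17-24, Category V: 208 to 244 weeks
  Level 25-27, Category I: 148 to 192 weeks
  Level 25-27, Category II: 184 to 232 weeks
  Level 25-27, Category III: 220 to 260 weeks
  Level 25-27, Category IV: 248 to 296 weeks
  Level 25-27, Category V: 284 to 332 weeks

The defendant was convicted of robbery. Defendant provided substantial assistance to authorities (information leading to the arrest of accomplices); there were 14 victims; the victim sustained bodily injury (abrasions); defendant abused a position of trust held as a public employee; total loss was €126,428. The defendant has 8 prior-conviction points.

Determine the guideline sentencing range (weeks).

Base offense level for robbery: 2.
S1 applies: 2 + 1 = 3.
S2 applies: 3 − 3 = 0.
S3 applies (level before this adjustment is 0 < 8, so +1): 0 + 1 = 1.
S4 applies: 1 + 2 = 3.
S5 applies (level before this adjustment is 3 < 12, so +1): 3 + 1 = 4.
Final offense level: 4.
Criminal history: 8 prior points → Category V (5+).
Level 4 falls in the 4-11 band.
Grid: Level 4-11 × Category V = 108-136 weeks.

108-136 weeks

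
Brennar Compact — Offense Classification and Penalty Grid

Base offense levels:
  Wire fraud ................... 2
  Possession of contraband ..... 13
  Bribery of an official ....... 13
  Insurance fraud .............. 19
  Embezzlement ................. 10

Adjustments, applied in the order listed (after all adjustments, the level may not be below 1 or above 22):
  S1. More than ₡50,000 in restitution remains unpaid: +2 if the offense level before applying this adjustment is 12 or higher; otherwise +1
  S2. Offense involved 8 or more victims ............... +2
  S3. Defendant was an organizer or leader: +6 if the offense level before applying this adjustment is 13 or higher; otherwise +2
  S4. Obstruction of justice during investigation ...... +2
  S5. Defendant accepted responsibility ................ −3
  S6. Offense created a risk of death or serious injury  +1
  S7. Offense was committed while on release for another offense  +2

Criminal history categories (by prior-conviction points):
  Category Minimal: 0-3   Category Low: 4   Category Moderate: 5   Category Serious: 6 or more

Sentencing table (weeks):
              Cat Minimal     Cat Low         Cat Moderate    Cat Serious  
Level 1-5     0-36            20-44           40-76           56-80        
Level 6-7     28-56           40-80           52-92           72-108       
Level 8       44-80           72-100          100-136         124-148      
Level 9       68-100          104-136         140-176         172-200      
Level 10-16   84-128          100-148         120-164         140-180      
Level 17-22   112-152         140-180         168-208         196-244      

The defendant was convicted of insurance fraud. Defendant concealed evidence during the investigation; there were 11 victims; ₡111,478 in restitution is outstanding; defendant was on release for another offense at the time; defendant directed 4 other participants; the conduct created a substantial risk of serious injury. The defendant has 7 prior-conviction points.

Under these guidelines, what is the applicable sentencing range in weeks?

Base offense level for insurance fraud: 19.
S1 applies (level before this adjustment is 19 ≥ 12, so +2): 19 + 2 = 21.
S2 applies: 21 + 2 = 23.
S3 applies (level before this adjustment is 23 ≥ 13, so +6): 23 + 6 = 29.
S4 applies: 29 + 2 = 31.
S6 applies: 31 + 1 = 32.
S7 applies: 32 + 2 = 34.
Level 34 exceeds the maximum of 22; capped at 22.
Final offense level: 22.
Criminal history: 7 prior points → Category Serious (6+).
Level 22 falls in the 17-22 band.
Grid: Level 17-22 × Category Serious = 196-244 weeks.

196-244 weeks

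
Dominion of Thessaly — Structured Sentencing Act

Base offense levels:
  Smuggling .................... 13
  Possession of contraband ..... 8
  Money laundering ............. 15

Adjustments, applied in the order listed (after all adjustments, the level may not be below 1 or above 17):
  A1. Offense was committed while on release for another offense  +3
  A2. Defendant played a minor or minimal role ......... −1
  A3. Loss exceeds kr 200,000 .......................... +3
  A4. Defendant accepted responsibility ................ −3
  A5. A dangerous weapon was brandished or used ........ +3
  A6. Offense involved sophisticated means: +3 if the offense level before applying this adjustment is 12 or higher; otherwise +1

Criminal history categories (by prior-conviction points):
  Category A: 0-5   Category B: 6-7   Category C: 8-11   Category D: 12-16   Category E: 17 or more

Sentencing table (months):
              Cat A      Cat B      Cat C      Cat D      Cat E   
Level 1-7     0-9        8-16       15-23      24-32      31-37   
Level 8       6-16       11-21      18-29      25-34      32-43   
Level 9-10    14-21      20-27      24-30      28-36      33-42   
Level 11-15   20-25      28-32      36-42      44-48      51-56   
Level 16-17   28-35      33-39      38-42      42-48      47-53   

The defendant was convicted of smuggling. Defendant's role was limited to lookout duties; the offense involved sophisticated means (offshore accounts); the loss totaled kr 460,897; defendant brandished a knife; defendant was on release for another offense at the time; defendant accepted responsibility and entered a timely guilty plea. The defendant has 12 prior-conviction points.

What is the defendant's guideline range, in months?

42-48 months

Base offense level for smuggling: 13.
A1 applies: 13 + 3 = 16.
A2 applies: 16 − 1 = 15.
A3 applies: 15 + 3 = 18.
A4 applies: 18 − 3 = 15.
A5 applies: 15 + 3 = 18.
A6 applies (level before this adjustment is 18 ≥ 12, so +3): 18 + 3 = 21.
Level 21 exceeds the maximum of 17; capped at 17.
Final offense level: 17.
Criminal history: 12 prior points → Category D (12-16).
Level 17 falls in the 16-17 band.
Grid: Level 16-17 × Category D = 42-48 months.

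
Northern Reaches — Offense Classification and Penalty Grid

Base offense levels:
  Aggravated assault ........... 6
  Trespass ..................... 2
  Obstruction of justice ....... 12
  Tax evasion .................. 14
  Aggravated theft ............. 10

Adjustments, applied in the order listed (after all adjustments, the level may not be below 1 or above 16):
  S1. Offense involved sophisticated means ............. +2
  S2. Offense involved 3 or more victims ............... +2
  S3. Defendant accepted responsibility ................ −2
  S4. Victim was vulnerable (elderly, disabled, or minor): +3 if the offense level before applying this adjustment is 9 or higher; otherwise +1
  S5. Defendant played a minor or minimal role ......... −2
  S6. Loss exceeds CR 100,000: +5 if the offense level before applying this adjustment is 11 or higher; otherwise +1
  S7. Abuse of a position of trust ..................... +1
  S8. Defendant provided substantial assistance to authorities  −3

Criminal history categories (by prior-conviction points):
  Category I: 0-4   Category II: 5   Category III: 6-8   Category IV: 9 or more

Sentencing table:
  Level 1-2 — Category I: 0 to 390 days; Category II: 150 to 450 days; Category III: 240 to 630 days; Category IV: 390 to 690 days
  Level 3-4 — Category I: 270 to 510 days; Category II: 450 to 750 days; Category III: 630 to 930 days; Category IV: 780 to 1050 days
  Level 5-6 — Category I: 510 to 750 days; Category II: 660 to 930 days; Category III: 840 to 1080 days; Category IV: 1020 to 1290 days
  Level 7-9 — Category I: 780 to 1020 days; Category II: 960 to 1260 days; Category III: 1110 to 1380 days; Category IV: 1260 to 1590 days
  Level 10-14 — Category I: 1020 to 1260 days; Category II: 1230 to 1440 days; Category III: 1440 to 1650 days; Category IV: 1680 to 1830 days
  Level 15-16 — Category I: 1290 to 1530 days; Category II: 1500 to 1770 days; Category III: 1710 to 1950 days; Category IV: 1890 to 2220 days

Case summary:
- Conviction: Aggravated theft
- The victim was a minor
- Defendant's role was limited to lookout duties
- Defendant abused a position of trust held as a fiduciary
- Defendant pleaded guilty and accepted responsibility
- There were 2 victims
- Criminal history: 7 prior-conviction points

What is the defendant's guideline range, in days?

1110-1380 days

Base offense level for aggravated theft: 10.
S1 does not apply.
S2 does not apply.
S3 applies: 10 − 2 = 8.
S4 applies (level before this adjustment is 8 < 9, so +1): 8 + 1 = 9.
S5 applies: 9 − 2 = 7.
S7 applies: 7 + 1 = 8.
S8 does not apply.
Final offense level: 8.
Criminal history: 7 prior points → Category III (6-8).
Level 8 falls in the 7-9 band.
Grid: Level 7-9 × Category III = 1110-1380 days.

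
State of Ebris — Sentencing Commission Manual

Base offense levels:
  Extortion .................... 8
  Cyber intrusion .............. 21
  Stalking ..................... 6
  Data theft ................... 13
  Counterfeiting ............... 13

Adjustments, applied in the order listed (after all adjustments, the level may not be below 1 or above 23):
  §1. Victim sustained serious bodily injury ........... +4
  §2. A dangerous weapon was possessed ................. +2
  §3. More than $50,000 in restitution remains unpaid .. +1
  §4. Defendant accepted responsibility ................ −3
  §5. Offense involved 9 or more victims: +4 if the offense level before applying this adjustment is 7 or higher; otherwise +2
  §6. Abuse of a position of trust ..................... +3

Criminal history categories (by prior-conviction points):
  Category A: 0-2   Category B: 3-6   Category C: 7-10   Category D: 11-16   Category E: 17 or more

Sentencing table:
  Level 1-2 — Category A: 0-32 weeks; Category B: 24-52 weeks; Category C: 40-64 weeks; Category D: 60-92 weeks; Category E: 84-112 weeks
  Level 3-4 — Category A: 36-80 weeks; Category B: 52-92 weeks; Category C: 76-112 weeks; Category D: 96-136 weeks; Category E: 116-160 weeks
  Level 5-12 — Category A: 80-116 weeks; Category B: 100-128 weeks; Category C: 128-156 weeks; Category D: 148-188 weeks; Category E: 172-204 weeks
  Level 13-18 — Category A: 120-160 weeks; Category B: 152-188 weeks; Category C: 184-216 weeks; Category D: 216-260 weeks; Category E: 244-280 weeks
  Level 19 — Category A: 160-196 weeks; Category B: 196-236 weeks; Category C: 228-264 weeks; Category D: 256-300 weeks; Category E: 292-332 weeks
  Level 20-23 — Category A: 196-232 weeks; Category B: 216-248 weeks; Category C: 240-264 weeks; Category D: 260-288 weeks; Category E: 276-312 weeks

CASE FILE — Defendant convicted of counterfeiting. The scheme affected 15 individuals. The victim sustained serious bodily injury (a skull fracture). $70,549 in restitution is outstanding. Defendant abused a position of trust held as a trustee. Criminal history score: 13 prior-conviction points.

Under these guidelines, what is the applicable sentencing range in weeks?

Base offense level for counterfeiting: 13.
§1 applies: 13 + 4 = 17.
§3 applies: 17 + 1 = 18.
§4 does not apply.
§5 applies (level before this adjustment is 18 ≥ 7, so +4): 18 + 4 = 22.
§6 applies: 22 + 3 = 25.
Level 25 exceeds the maximum of 23; capped at 23.
Final offense level: 23.
Criminal history: 13 prior points → Category D (11-16).
Level 23 falls in the 20-23 band.
Grid: Level 20-23 × Category D = 260-288 weeks.

260-288 weeks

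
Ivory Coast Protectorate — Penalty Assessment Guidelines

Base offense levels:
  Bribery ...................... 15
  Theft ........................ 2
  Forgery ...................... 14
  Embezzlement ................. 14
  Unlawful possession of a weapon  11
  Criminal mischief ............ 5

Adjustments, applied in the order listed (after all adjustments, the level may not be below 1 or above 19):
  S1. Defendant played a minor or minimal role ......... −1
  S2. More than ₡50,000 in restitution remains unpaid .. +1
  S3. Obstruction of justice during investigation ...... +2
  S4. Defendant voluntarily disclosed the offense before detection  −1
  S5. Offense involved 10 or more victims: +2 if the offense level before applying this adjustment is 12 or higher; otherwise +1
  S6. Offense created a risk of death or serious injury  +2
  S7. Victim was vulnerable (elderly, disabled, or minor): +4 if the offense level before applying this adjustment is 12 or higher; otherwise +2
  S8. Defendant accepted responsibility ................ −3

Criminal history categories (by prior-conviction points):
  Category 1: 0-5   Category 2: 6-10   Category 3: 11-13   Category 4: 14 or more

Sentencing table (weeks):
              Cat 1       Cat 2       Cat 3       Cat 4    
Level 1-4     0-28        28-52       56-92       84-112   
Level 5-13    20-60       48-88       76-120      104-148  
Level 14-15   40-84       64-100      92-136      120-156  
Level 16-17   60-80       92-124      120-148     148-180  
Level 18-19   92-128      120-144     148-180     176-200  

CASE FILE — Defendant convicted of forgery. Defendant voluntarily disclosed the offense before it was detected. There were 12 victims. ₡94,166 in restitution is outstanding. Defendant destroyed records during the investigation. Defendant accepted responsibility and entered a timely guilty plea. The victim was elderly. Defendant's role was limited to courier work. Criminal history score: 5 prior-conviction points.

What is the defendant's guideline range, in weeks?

Base offense level for forgery: 14.
S1 applies: 14 − 1 = 13.
S2 applies: 13 + 1 = 14.
S3 applies: 14 + 2 = 16.
S4 applies: 16 − 1 = 15.
S5 applies (level before this adjustment is 15 ≥ 12, so +2): 15 + 2 = 17.
S6 does not apply.
S7 applies (level before this adjustment is 17 ≥ 12, so +4): 17 + 4 = 21.
S8 applies: 21 − 3 = 18.
Final offense level: 18.
Criminal history: 5 prior points → Category 1 (0-5).
Level 18 falls in the 18-19 band.
Grid: Level 18-19 × Category 1 = 92-128 weeks.

92-128 weeks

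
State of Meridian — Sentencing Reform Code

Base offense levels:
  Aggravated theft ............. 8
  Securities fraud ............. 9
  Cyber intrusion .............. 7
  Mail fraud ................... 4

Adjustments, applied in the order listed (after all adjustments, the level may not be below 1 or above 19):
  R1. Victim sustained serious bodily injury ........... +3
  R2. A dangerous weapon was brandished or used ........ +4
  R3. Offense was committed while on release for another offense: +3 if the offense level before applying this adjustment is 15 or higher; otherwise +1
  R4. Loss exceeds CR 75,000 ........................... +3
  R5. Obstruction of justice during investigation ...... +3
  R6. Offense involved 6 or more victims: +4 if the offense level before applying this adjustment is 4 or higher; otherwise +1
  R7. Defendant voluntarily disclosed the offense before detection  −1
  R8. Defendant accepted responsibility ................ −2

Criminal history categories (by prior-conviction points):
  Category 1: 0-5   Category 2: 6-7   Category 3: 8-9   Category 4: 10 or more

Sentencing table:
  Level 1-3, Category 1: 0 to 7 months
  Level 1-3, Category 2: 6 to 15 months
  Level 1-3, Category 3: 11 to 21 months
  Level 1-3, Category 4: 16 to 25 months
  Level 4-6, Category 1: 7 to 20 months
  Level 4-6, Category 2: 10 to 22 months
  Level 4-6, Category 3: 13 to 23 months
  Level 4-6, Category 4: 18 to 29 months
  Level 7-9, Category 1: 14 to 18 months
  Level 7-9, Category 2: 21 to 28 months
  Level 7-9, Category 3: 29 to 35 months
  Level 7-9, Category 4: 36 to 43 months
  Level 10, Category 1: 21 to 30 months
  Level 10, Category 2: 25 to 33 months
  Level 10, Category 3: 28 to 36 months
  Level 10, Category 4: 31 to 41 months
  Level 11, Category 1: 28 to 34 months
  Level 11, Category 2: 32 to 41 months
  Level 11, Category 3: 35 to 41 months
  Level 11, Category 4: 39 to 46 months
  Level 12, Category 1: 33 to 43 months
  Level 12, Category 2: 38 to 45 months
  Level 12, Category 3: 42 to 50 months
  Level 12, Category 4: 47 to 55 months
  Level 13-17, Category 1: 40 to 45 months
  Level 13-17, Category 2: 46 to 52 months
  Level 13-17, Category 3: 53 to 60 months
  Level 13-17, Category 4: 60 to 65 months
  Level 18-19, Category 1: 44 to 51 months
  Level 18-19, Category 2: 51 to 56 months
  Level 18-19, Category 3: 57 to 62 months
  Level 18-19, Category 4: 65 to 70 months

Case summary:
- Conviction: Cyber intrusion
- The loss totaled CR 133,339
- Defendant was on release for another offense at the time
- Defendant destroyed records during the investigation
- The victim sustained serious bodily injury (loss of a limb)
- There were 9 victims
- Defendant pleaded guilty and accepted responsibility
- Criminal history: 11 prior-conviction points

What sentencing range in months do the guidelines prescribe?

Base offense level for cyber intrusion: 7.
R1 applies: 7 + 3 = 10.
R3 applies (level before this adjustment is 10 < 15, so +1): 10 + 1 = 11.
R4 applies: 11 + 3 = 14.
R5 applies: 14 + 3 = 17.
R6 applies (level before this adjustment is 17 ≥ 4, so +4): 17 + 4 = 21.
R8 applies: 21 − 2 = 19.
Final offense level: 19.
Criminal history: 11 prior points → Category 4 (10+).
Level 19 falls in the 18-19 band.
Grid: Level 18-19 × Category 4 = 65-70 months.

65-70 months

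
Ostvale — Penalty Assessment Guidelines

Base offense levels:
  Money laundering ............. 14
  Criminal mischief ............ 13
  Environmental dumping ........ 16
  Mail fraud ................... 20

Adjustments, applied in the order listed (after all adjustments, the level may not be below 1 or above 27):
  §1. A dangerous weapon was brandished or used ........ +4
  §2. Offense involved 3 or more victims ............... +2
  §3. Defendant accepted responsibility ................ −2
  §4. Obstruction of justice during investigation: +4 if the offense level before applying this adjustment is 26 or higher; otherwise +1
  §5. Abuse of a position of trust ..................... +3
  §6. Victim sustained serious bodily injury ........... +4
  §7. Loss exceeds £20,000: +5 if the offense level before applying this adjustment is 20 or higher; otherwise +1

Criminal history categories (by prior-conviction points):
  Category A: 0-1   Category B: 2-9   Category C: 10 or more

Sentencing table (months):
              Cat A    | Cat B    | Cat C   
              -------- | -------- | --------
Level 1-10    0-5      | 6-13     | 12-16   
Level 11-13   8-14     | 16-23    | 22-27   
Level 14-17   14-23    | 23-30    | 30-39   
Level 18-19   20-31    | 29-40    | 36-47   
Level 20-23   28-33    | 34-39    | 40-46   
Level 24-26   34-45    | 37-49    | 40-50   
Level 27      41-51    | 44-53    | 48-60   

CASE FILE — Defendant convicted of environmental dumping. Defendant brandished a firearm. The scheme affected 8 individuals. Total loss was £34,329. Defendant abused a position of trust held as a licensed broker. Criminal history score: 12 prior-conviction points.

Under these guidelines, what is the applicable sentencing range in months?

48-60 months

Base offense level for environmental dumping: 16.
§1 applies: 16 + 4 = 20.
§2 applies: 20 + 2 = 22.
§4 does not apply.
§5 applies: 22 + 3 = 25.
§7 applies (level before this adjustment is 25 ≥ 20, so +5): 25 + 5 = 30.
Level 30 exceeds the maximum of 27; capped at 27.
Final offense level: 27.
Criminal history: 12 prior points → Category C (10+).
Level 27 falls in the 27 band.
Grid: Level 27 × Category C = 48-60 months.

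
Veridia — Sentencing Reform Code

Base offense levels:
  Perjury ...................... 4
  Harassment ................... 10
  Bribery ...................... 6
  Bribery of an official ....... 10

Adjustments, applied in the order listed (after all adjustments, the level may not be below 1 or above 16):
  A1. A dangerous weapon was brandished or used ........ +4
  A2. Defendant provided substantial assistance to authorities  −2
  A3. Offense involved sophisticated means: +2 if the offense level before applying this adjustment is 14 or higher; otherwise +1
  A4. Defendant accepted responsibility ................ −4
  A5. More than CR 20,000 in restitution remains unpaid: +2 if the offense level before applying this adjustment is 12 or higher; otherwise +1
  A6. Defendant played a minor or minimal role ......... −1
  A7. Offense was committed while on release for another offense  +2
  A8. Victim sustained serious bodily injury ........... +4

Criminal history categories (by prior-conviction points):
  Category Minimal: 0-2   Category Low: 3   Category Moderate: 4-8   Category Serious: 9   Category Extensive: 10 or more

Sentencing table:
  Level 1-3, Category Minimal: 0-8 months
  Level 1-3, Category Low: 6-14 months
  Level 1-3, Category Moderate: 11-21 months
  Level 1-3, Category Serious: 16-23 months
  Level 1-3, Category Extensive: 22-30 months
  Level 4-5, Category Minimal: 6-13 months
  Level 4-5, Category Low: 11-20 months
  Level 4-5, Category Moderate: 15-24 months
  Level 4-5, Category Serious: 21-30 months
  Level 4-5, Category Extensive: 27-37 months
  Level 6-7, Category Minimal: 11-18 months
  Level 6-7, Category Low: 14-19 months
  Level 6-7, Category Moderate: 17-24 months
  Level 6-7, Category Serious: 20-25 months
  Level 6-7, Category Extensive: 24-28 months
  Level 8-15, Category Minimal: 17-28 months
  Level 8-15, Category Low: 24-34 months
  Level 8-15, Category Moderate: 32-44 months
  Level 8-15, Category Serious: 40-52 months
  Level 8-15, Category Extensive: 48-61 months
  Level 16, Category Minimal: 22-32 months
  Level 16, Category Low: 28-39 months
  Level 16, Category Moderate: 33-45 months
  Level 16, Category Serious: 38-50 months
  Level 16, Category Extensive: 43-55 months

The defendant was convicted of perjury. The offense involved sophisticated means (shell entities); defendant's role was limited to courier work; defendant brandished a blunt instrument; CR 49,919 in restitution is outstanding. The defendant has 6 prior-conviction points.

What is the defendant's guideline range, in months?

Base offense level for perjury: 4.
A1 applies: 4 + 4 = 8.
A3 applies (level before this adjustment is 8 < 14, so +1): 8 + 1 = 9.
A4 does not apply.
A5 applies (level before this adjustment is 9 < 12, so +1): 9 + 1 = 10.
A6 applies: 10 − 1 = 9.
Final offense level: 9.
Criminal history: 6 prior points → Category Moderate (4-8).
Level 9 falls in the 8-15 band.
Grid: Level 8-15 × Category Moderate = 32-44 months.

32-44 months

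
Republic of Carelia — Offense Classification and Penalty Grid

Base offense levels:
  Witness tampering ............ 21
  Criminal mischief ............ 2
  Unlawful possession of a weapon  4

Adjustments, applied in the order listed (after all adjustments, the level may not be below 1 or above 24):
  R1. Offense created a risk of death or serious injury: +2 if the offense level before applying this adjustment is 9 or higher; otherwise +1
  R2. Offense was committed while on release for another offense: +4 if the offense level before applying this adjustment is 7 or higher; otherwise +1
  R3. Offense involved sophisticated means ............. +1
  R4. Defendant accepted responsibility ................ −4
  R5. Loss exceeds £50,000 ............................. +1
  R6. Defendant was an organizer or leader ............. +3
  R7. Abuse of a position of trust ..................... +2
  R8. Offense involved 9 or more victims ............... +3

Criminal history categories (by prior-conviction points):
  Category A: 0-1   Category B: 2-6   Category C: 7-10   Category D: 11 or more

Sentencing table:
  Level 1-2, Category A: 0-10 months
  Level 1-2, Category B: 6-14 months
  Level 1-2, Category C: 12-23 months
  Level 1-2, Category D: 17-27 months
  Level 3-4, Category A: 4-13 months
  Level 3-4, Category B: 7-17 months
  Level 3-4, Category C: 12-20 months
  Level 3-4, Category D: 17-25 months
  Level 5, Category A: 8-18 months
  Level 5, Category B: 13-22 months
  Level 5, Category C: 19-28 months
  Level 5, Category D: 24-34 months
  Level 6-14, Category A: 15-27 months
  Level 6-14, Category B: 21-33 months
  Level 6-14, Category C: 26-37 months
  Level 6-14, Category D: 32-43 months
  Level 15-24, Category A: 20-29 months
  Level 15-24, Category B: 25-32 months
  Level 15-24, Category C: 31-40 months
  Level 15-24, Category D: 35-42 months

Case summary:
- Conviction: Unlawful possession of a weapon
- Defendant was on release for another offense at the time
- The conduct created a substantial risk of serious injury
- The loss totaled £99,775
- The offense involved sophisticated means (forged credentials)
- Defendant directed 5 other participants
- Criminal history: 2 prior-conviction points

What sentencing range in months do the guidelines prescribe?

21-33 months

Base offense level for unlawful possession of a weapon: 4.
R1 applies (level before this adjustment is 4 < 9, so +1): 4 + 1 = 5.
R2 applies (level before this adjustment is 5 < 7, so +1): 5 + 1 = 6.
R3 applies: 6 + 1 = 7.
R5 applies: 7 + 1 = 8.
R6 applies: 8 + 3 = 11.
R7 does not apply.
Final offense level: 11.
Criminal history: 2 prior points → Category B (2-6).
Level 11 falls in the 6-14 band.
Grid: Level 6-14 × Category B = 21-33 months.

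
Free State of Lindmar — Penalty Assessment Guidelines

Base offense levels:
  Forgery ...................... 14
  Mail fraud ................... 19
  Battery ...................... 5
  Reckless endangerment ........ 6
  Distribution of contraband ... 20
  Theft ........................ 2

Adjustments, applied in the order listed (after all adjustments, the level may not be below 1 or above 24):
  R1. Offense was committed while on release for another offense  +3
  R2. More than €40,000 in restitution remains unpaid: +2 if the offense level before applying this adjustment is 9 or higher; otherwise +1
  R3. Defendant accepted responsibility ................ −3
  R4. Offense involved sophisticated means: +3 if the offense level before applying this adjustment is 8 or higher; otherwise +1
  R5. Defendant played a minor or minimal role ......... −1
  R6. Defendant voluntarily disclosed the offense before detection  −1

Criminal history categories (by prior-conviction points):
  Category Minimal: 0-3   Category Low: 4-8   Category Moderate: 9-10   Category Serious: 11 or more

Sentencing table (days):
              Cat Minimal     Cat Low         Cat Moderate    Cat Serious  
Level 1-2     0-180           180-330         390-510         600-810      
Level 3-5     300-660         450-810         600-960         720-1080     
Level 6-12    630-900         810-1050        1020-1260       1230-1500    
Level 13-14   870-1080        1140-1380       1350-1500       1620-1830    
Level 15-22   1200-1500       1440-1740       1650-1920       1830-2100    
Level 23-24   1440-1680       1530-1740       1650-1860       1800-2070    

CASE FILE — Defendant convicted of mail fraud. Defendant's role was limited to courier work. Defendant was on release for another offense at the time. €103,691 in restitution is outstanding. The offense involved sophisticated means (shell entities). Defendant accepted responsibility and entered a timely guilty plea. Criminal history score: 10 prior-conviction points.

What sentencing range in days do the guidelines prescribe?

1650-1860 days

Base offense level for mail fraud: 19.
R1 applies: 19 + 3 = 22.
R2 applies (level before this adjustment is 22 ≥ 9, so +2): 22 + 2 = 24.
R3 applies: 24 − 3 = 21.
R4 applies (level before this adjustment is 21 ≥ 8, so +3): 21 + 3 = 24.
R5 applies: 24 − 1 = 23.
R6 does not apply.
Final offense level: 23.
Criminal history: 10 prior points → Category Moderate (9-10).
Level 23 falls in the 23-24 band.
Grid: Level 23-24 × Category Moderate = 1650-1860 days.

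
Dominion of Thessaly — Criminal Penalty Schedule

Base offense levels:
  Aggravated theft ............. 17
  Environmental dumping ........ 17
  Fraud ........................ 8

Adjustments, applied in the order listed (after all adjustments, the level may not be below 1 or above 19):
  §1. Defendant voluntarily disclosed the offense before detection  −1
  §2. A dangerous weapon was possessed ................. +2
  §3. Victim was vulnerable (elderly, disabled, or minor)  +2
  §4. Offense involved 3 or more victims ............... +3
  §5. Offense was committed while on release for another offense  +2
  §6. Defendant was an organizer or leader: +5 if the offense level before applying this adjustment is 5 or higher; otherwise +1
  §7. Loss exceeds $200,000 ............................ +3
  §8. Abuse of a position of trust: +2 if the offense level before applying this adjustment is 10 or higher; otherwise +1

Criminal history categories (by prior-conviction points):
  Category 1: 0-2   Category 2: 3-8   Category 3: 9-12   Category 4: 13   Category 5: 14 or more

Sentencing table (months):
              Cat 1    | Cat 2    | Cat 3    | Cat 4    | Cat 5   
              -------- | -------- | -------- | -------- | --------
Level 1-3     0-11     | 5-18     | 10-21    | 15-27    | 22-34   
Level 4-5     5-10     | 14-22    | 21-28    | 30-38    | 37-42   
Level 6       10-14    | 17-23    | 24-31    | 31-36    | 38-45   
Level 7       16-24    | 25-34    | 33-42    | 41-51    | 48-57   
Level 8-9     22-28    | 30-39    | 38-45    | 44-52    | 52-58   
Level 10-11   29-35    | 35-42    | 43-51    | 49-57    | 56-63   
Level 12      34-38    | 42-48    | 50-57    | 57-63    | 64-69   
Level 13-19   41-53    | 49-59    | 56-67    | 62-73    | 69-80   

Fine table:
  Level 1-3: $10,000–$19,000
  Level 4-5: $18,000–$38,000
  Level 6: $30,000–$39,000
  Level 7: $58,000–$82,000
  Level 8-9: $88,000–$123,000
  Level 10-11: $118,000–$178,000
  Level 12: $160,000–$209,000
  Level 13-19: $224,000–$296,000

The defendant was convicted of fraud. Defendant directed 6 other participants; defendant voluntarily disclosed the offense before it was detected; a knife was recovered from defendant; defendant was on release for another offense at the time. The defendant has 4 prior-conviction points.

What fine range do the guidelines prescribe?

Base offense level for fraud: 8.
§1 applies: 8 − 1 = 7.
§2 applies: 7 + 2 = 9.
§5 applies: 9 + 2 = 11.
§6 applies (level before this adjustment is 11 ≥ 5, so +5): 11 + 5 = 16.
§7 does not apply.
§8 does not apply.
Final offense level: 16.
Level 16 falls in the 13-19 band.
Fine table: Level 13-19 → $224,000–$296,000.

$224,000–$296,000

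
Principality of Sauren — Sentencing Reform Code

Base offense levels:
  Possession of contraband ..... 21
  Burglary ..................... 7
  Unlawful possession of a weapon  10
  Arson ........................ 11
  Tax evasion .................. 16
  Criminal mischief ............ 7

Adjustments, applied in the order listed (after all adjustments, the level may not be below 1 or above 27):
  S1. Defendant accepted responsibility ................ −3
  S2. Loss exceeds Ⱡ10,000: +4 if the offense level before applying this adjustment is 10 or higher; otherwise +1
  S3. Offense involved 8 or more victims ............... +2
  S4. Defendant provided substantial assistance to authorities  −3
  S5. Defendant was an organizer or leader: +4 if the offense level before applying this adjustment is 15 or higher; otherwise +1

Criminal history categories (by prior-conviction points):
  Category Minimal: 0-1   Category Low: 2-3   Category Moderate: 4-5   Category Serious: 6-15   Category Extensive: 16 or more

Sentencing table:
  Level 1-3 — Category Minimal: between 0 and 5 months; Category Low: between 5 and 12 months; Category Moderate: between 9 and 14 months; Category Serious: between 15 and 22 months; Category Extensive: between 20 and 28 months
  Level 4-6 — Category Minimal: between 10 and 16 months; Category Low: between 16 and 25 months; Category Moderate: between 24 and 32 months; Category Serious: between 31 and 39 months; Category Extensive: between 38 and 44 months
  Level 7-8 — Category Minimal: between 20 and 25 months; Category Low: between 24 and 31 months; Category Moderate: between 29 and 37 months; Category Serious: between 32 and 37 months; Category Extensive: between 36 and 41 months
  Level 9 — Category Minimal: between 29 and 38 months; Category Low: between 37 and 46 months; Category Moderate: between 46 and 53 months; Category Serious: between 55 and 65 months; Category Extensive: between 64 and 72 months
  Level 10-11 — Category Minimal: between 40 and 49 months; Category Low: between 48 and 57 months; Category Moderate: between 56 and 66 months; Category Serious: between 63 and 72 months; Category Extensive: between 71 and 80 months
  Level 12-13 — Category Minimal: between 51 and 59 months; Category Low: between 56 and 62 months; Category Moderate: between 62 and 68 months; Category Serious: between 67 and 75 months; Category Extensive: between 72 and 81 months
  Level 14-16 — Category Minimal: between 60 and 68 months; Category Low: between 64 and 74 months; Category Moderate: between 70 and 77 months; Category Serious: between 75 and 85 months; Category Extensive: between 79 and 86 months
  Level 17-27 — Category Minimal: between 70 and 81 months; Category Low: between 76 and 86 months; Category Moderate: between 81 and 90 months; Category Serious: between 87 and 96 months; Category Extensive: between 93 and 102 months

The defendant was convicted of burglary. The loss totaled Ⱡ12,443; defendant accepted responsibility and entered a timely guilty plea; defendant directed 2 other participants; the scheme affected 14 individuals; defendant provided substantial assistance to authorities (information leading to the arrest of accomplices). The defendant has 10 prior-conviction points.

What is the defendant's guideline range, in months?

Base offense level for burglary: 7.
S1 applies: 7 − 3 = 4.
S2 applies (level before this adjustment is 4 < 10, so +1): 4 + 1 = 5.
S3 applies: 5 + 2 = 7.
S4 applies: 7 − 3 = 4.
S5 applies (level before this adjustment is 4 < 15, so +1): 4 + 1 = 5.
Final offense level: 5.
Criminal history: 10 prior points → Category Serious (6-15).
Level 5 falls in the 4-6 band.
Grid: Level 4-6 × Category Serious = 31-39 months.

31-39 months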